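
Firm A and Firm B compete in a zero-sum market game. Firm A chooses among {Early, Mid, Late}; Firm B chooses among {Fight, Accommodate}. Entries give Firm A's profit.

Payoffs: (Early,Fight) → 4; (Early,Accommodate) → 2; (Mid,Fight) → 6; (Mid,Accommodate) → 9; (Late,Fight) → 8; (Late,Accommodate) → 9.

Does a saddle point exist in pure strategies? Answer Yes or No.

Row minima: Early → 2, Mid → 6, Late → 8; maximin = 8.
Column maxima: Fight → 8, Accommodate → 9; minimax = 8.
maximin = minimax = 8, so a saddle point exists.

Yes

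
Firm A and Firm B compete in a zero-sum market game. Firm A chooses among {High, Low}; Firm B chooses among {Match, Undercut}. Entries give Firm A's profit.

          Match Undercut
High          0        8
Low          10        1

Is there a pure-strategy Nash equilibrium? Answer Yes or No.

No

Row minima: High → 0, Low → 1; maximin = 1.
Column maxima: Match → 10, Undercut → 8; minimax = 8.
1 ≠ 8, so no pure-strategy equilibrium exists.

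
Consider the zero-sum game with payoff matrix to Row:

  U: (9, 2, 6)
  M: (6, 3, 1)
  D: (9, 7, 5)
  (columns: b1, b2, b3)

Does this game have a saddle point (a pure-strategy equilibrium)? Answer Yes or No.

Row minima: U → 2, M → 1, D → 5; maximin = 5.
Column maxima: b1 → 9, b2 → 7, b3 → 6; minimax = 6.
5 ≠ 6, so no pure-strategy equilibrium exists.

No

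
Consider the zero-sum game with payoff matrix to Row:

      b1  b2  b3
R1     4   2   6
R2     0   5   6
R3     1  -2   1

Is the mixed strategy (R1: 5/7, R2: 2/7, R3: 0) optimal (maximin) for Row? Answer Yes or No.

Against b1 this mix gives (5/7)·4 + (2/7)·0 = 20/7.
Against b2 this mix gives (5/7)·2 + (2/7)·5 = 20/7.
Against b3 this mix gives (5/7)·6 + (2/7)·6 = 6.
All of Column's active replies (b1, b2) yield 20/7, and no column does worse for Row. The mix makes Column indifferent and guarantees 20/7, so it is optimal.

Yes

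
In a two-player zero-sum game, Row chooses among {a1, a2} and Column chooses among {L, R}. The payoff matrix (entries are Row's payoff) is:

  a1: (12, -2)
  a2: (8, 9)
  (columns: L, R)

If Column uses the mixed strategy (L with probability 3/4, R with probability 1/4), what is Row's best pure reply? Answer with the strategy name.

Expected payoff of a1: (3/4)·12 + (1/4)·(-2) = 17/2.
Expected payoff of a2: (3/4)·8 + (1/4)·9 = 33/4.
The largest is 17/2, so Row's best response is a1.

a1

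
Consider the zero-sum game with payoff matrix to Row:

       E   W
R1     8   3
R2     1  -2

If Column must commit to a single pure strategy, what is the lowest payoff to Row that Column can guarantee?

3

Column maxima: E → 8, W → 3.
The smallest of these is 3.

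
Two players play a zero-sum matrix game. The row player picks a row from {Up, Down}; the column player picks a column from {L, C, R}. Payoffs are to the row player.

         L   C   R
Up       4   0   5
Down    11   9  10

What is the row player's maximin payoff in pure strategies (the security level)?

9

Row minima: Up → 0, Down → 9.
The best of these is 9.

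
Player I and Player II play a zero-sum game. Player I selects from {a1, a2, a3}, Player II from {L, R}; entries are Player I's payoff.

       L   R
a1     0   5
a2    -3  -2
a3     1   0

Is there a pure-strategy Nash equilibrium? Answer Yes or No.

No

Row minima: a1 → 0, a2 → -3, a3 → 0; maximin = 0.
Column maxima: L → 1, R → 5; minimax = 1.
0 ≠ 1, so no pure-strategy equilibrium exists.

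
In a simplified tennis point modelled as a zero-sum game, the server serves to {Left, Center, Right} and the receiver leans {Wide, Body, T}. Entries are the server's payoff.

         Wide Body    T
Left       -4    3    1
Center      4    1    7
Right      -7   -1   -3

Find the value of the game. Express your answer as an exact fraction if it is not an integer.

Row minima: Left → -4, Center → 1, Right → -7; maximin = 1.
Column maxima: Wide → 4, Body → 3, T → 7; minimax = 3.
1 ≠ 3, so there is no saddle point; optimal play is mixed.
Right is strictly dominated by Left, so the server never plays it.
T is strictly dominated by Wide (it gives the server strictly more in every row), so the receiver never plays it.
On the remaining 2×2 (Left, Center vs Wide, Body):
Let the server play Left with probability p. Expected payoff against Wide: (-4)p + 4(1−p) = −8p + 4; against Body: 3p + 1(1−p) = 2p + 1.
Setting these equal: −8p + 4 = 2p + 1 ⇒ −10p = -3 ⇒ p = 3/10, and the value is (-8)·(3/10) + 4 = 8/5.
For the receiver: with q = P(Wide), equating Left's and Center's payoffs gives −7q + 3 = 3q + 1 ⇒ q = 1/5.

8/5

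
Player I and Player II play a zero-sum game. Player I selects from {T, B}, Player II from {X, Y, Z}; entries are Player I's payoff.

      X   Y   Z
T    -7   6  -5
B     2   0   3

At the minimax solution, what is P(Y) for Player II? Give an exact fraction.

3/5

Row minima: T → -7, B → 0; maximin = 0.
Column maxima: X → 2, Y → 6, Z → 3; minimax = 2.
0 ≠ 2, so there is no saddle point; optimal play is mixed.
Z is strictly dominated by X (it gives Player I strictly more in every row), so Player II never plays it.
On the remaining 2×2 (T, B vs X, Y):
Let Player I play T with probability p. Expected payoff against X: (-7)p + 2(1−p) = −9p + 2; against Y: 6p + 0(1−p) = 6p.
Setting these equal: −9p + 2 = 6p ⇒ −15p = -2 ⇒ p = 2/15, and the value is (-9)·(2/15) + 2 = 4/5.
For Player II: with q = P(X), equating T's and B's payoffs gives −13q + 6 = 2q ⇒ q = 2/5.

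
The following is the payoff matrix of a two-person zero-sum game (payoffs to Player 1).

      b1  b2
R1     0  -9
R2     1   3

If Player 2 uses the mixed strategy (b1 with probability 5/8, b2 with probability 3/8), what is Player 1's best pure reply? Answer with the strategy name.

Expected payoff of R1: (5/8)·0 + (3/8)·(-9) = -27/8.
Expected payoff of R2: (5/8)·1 + (3/8)·3 = 7/4.
The largest is 7/4, so Player 1's best response is R2.

R2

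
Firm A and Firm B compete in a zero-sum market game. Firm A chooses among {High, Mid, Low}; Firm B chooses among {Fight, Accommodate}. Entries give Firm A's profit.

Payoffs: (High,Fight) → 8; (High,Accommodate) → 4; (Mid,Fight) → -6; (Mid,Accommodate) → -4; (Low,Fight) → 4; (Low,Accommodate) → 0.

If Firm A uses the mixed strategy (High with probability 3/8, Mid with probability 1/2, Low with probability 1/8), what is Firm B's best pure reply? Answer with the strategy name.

If Firm B plays Fight, Firm A's expected payoff is (3/8)·8 + (1/2)·(-6) + (1/8)·4 = 1/2.
If Firm B plays Accommodate, Firm A's expected payoff is (3/8)·4 + (1/2)·(-4) + (1/8)·0 = -1/2.
Firm B minimizes Firm A's payoff; the smallest is -1/2, so the best response is Accommodate.

Accommodate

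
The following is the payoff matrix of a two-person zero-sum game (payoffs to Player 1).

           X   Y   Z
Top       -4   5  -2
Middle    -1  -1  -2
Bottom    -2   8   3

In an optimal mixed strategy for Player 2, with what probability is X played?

Row minima: Top → -4, Middle → -2, Bottom → -2; maximin = -2.
Column maxima: X → -1, Y → 8, Z → 3; minimax = -1.
-2 ≠ -1, so there is no saddle point; optimal play is mixed.
Top is strictly dominated by Bottom, so Player 1 never plays it.
Y is strictly dominated by Z (it gives Player 1 strictly more in every row), so Player 2 never plays it.
On the remaining 2×2 (Middle, Bottom vs X, Z):
Let Player 1 play Middle with probability p. Expected payoff against X: (-1)p + (-2)(1−p) = p − 2; against Z: (-2)p + 3(1−p) = −5p + 3.
Setting these equal: p − 2 = −5p + 3 ⇒ 6p = 5 ⇒ p = 5/6, and the value is (1)·(5/6) − 2 = -7/6.
For Player 2: with q = P(X), equating Middle's and Bottom's payoffs gives q − 2 = −5q + 3 ⇒ q = 5/6.

5/6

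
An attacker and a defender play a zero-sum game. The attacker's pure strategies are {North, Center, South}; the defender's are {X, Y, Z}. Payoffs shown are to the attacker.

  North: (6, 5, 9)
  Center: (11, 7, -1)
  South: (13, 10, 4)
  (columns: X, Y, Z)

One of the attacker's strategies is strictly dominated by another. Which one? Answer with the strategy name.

Center

South gives a strictly higher payoff than Center against every column: 13 > 11, 10 > 7, 4 > -1.
So Center is strictly dominated and the attacker never plays it.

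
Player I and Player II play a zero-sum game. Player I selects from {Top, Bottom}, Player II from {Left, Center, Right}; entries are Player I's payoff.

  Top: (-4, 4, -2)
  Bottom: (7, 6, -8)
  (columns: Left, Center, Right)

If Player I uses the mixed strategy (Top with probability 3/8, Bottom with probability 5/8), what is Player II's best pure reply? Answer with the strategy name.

Right

If Player II plays Left, Player I's expected payoff is (3/8)·(-4) + (5/8)·7 = 23/8.
If Player II plays Center, Player I's expected payoff is (3/8)·4 + (5/8)·6 = 21/4.
If Player II plays Right, Player I's expected payoff is (3/8)·(-2) + (5/8)·(-8) = -23/4.
Player II minimizes Player I's payoff; the smallest is -23/4, so the best response is Right.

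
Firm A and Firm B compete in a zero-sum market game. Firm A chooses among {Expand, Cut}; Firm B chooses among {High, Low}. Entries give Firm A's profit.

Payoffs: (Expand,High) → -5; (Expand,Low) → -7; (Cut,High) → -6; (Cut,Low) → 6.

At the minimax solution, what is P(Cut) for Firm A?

1/7

Row minima: Expand → -7, Cut → -6; maximin = -6.
Column maxima: High → -5, Low → 6; minimax = -5.
-6 ≠ -5, so there is no saddle point; optimal play is mixed.
Let Firm A play Expand with probability p. Expected payoff against High: (-5)p + (-6)(1−p) = p − 6; against Low: (-7)p + 6(1−p) = −13p + 6.
Setting these equal: p − 6 = −13p + 6 ⇒ 14p = 12 ⇒ p = 6/7, and the value is (1)·(6/7) − 6 = -36/7.
For Firm B: with q = P(High), equating Expand's and Cut's payoffs gives 2q − 7 = −12q + 6 ⇒ q = 13/14.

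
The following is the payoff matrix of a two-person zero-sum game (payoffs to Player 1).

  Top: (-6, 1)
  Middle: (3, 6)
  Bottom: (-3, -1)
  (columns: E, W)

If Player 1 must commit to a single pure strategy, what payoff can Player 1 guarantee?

Row minima: Top → -6, Middle → 3, Bottom → -3.
The best of these is 3.

3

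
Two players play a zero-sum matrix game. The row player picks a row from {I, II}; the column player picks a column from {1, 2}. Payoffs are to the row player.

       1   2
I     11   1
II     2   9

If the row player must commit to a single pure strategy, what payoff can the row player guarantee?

2

Row minima: I → 1, II → 2.
The best of these is 2.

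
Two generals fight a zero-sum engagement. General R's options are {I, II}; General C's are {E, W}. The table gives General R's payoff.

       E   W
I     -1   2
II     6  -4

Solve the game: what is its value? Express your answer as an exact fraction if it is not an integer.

8/13

Row minima: I → -1, II → -4; maximin = -1.
Column maxima: E → 6, W → 2; minimax = 2.
-1 ≠ 2, so there is no saddle point; optimal play is mixed.
Let General R play I with probability p. Expected payoff against E: (-1)p + 6(1−p) = −7p + 6; against W: 2p + (-4)(1−p) = 6p − 4.
Setting these equal: −7p + 6 = 6p − 4 ⇒ −13p = -10 ⇒ p = 10/13, and the value is (-7)·(10/13) + 6 = 8/13.
For General C: with q = P(E), equating I's and II's payoffs gives −3q + 2 = 10q − 4 ⇒ q = 6/13.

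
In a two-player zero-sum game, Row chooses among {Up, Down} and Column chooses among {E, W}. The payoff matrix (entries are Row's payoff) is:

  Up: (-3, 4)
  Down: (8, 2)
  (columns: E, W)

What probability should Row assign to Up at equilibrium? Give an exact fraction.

6/13

Row minima: Up → -3, Down → 2; maximin = 2.
Column maxima: E → 8, W → 4; minimax = 4.
2 ≠ 4, so there is no saddle point; optimal play is mixed.
Let Row play Up with probability p. Expected payoff against E: (-3)p + 8(1−p) = −11p + 8; against W: 4p + 2(1−p) = 2p + 2.
Setting these equal: −11p + 8 = 2p + 2 ⇒ −13p = -6 ⇒ p = 6/13, and the value is (-11)·(6/13) + 8 = 38/13.
For Column: with q = P(E), equating Up's and Down's payoffs gives −7q + 4 = 6q + 2 ⇒ q = 2/13.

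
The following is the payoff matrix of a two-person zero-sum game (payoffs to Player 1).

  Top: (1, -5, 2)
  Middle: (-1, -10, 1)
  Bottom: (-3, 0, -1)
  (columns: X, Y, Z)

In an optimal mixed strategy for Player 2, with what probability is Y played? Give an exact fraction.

Row minima: Top → -5, Middle → -10, Bottom → -3; maximin = -3.
Column maxima: X → 1, Y → 0, Z → 2; minimax = 0.
-3 ≠ 0, so there is no saddle point; optimal play is mixed.
Middle is strictly dominated by Top, so Player 1 never plays it.
Z is strictly dominated by X (it gives Player 1 strictly more in every row), so Player 2 never plays it.
On the remaining 2×2 (Top, Bottom vs X, Y):
Let Player 1 play Top with probability p. Expected payoff against X: 1p + (-3)(1−p) = 4p − 3; against Y: (-5)p + 0(1−p) = −5p.
Setting these equal: 4p − 3 = −5p ⇒ 9p = 3 ⇒ p = 1/3, and the value is (4)·(1/3) − 3 = -5/3.
For Player 2: with q = P(X), equating Top's and Bottom's payoffs gives 6q − 5 = −3q ⇒ q = 5/9.

4/9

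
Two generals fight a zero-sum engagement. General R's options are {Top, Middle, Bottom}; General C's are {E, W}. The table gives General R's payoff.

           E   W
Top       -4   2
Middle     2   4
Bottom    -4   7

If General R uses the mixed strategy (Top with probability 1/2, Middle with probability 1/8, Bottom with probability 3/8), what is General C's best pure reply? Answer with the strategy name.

If General C plays E, General R's expected payoff is (1/2)·(-4) + (1/8)·2 + (3/8)·(-4) = -13/4.
If General C plays W, General R's expected payoff is (1/2)·2 + (1/8)·4 + (3/8)·7 = 33/8.
General C minimizes General R's payoff; the smallest is -13/4, so the best response is E.

E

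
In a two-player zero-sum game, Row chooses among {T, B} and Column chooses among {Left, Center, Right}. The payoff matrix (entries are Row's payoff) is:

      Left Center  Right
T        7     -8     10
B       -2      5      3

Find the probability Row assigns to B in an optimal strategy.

Row minima: T → -8, B → -2; maximin = -2.
Column maxima: Left → 7, Center → 5, Right → 10; minimax = 5.
-2 ≠ 5, so there is no saddle point; optimal play is mixed.
Right is strictly dominated by Left (it gives Row strictly more in every row), so Column never plays it.
On the remaining 2×2 (T, B vs Left, Center):
Let Row play T with probability p. Expected payoff against Left: 7p + (-2)(1−p) = 9p − 2; against Center: (-8)p + 5(1−p) = −13p + 5.
Setting these equal: 9p − 2 = −13p + 5 ⇒ 22p = 7 ⇒ p = 7/22, and the value is (9)·(7/22) − 2 = 19/22.
For Column: with q = P(Left), equating T's and B's payoffs gives 15q − 8 = −7q + 5 ⇒ q = 13/22.

15/22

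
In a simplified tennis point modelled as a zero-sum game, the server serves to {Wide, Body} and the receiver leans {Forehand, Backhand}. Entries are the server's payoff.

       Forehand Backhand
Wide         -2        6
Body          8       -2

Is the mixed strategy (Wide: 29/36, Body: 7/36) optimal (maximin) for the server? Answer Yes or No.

Against Forehand this mix gives (29/36)·(-2) + (7/36)·8 = -1/18.
Against Backhand this mix gives (29/36)·6 + (7/36)·(-2) = 40/9.
The receiver will play Forehand, holding the server to -1/18. Shifting weight toward the row that does better against Forehand would raise this floor (the equalizing mix achieves 22/9 against both Forehand and Backhand), so the proposed strategy is not optimal.

No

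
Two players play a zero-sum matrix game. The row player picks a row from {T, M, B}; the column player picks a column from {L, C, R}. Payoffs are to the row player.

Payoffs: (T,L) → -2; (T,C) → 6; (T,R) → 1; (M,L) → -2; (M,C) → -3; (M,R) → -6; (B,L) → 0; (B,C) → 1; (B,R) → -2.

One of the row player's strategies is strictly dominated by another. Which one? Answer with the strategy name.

M

B gives a strictly higher payoff than M against every column: 0 > -2, 1 > -3, -2 > -6.
So M is strictly dominated and the row player never plays it.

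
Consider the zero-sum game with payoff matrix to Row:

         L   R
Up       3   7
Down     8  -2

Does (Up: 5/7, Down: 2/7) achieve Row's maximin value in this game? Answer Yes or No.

Yes

Against L this mix gives (5/7)·3 + (2/7)·8 = 31/7.
Against R this mix gives (5/7)·7 + (2/7)·(-2) = 31/7.
All of Column's active replies (L, R) yield 31/7, and no column does worse for Row. The mix makes Column indifferent and guarantees 31/7, so it is optimal.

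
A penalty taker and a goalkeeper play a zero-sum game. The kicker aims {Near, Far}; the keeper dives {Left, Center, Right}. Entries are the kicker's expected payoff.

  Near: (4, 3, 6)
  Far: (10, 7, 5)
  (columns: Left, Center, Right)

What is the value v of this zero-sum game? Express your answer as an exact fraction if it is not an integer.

27/5

Row minima: Near → 3, Far → 5; maximin = 5.
Column maxima: Left → 10, Center → 7, Right → 6; minimax = 6.
5 ≠ 6, so there is no saddle point; optimal play is mixed.
Left is strictly dominated by Center (it gives the kicker strictly more in every row), so the keeper never plays it.
On the remaining 2×2 (Near, Far vs Center, Right):
Let the kicker play Near with probability p. Expected payoff against Center: 3p + 7(1−p) = −4p + 7; against Right: 6p + 5(1−p) = p + 5.
Setting these equal: −4p + 7 = p + 5 ⇒ −5p = -2 ⇒ p = 2/5, and the value is (-4)·(2/5) + 7 = 27/5.
For the keeper: with q = P(Center), equating Near's and Far's payoffs gives −3q + 6 = 2q + 5 ⇒ q = 1/5.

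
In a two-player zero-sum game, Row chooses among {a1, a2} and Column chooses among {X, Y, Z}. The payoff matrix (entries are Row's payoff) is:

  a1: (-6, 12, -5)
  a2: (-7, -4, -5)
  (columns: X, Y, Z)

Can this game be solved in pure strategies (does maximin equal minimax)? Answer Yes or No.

Yes

Row minima: a1 → -6, a2 → -7; maximin = -6.
Column maxima: X → -6, Y → 12, Z → -5; minimax = -6.
maximin = minimax = -6, so a saddle point exists.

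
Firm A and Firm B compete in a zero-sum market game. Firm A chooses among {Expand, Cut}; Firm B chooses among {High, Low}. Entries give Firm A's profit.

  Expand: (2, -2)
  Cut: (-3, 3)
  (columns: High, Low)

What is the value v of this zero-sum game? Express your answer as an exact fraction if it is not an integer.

0

Row minima: Expand → -2, Cut → -3; maximin = -2.
Column maxima: High → 2, Low → 3; minimax = 2.
-2 ≠ 2, so there is no saddle point; optimal play is mixed.
Let Firm A play Expand with probability p. Expected payoff against High: 2p + (-3)(1−p) = 5p − 3; against Low: (-2)p + 3(1−p) = −5p + 3.
Setting these equal: 5p − 3 = −5p + 3 ⇒ 10p = 6 ⇒ p = 3/5, and the value is (5)·(3/5) − 3 = 0.
For Firm B: with q = P(High), equating Expand's and Cut's payoffs gives 4q − 2 = −6q + 3 ⇒ q = 1/2.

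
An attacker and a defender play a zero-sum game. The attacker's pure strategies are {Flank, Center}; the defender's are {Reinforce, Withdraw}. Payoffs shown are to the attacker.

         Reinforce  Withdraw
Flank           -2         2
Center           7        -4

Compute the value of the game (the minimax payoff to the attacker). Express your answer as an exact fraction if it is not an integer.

Row minima: Flank → -2, Center → -4; maximin = -2.
Column maxima: Reinforce → 7, Withdraw → 2; minimax = 2.
-2 ≠ 2, so there is no saddle point; optimal play is mixed.
Let the attacker play Flank with probability p. Expected payoff against Reinforce: (-2)p + 7(1−p) = −9p + 7; against Withdraw: 2p + (-4)(1−p) = 6p − 4.
Setting these equal: −9p + 7 = 6p − 4 ⇒ −15p = -11 ⇒ p = 11/15, and the value is (-9)·(11/15) + 7 = 2/5.
For the defender: with q = P(Reinforce), equating Flank's and Center's payoffs gives −4q + 2 = 11q − 4 ⇒ q = 2/5.

2/5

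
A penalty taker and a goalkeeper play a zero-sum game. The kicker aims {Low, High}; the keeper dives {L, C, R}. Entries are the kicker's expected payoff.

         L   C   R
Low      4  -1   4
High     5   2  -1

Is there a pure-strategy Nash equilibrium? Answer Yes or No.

No

Row minima: Low → -1, High → -1; maximin = -1.
Column maxima: L → 5, C → 2, R → 4; minimax = 2.
-1 ≠ 2, so no pure-strategy equilibrium exists.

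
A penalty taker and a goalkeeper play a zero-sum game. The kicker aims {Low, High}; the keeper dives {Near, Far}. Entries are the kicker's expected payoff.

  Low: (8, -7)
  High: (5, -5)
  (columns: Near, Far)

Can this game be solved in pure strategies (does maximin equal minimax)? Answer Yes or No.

Row minima: Low → -7, High → -5; maximin = -5.
Column maxima: Near → 8, Far → -5; minimax = -5.
maximin = minimax = -5, so a saddle point exists.

Yes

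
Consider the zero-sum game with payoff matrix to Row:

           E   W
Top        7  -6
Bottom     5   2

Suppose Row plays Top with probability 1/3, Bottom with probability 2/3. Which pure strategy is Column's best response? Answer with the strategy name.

If Column plays E, Row's expected payoff is (1/3)·7 + (2/3)·5 = 17/3.
If Column plays W, Row's expected payoff is (1/3)·(-6) + (2/3)·2 = -2/3.
Column minimizes Row's payoff; the smallest is -2/3, so the best response is W.

W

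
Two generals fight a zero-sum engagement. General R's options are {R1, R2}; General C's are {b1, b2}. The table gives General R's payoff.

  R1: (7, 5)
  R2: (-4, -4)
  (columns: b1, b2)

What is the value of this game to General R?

5

Row minima: R1 → 5, R2 → -4; maximin = 5.
Column maxima: b1 → 7, b2 → 5; minimax = 5.
Since maximin = minimax = 5, there is a saddle point and the value is 5.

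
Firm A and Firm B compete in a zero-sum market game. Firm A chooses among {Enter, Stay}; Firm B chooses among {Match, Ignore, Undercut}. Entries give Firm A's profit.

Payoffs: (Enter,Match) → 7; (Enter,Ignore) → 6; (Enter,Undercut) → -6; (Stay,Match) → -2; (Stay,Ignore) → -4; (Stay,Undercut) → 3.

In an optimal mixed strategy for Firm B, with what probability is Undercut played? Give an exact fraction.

10/19

Row minima: Enter → -6, Stay → -4; maximin = -4.
Column maxima: Match → 7, Ignore → 6, Undercut → 3; minimax = 3.
-4 ≠ 3, so there is no saddle point; optimal play is mixed.
Match is strictly dominated by Ignore (it gives Firm A strictly more in every row), so Firm B never plays it.
On the remaining 2×2 (Enter, Stay vs Ignore, Undercut):
Let Firm A play Enter with probability p. Expected payoff against Ignore: 6p + (-4)(1−p) = 10p − 4; against Undercut: (-6)p + 3(1−p) = −9p + 3.
Setting these equal: 10p − 4 = −9p + 3 ⇒ 19p = 7 ⇒ p = 7/19, and the value is (10)·(7/19) − 4 = -6/19.
For Firm B: with q = P(Ignore), equating Enter's and Stay's payoffs gives 12q − 6 = −7q + 3 ⇒ q = 9/19.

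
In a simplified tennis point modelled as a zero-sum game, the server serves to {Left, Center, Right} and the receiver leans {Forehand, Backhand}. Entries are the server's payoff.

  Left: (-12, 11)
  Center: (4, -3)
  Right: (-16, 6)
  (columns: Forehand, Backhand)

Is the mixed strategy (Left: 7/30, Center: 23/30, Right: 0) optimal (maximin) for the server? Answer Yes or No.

Yes

Against Forehand this mix gives (7/30)·(-12) + (23/30)·4 = 4/15.
Against Backhand this mix gives (7/30)·11 + (23/30)·(-3) = 4/15.
All of the receiver's active replies (Forehand, Backhand) yield 4/15, and no column does worse for the server. The mix makes the receiver indifferent and guarantees 4/15, so it is optimal.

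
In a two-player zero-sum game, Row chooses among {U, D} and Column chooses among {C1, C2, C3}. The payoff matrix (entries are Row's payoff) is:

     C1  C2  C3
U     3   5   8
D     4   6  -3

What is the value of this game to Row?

41/12

Row minima: U → 3, D → -3; maximin = 3.
Column maxima: C1 → 4, C2 → 6, C3 → 8; minimax = 4.
3 ≠ 4, so there is no saddle point; optimal play is mixed.
C2 is strictly dominated by C1 (it gives Row strictly more in every row), so Column never plays it.
On the remaining 2×2 (U, D vs C1, C3):
Let Row play U with probability p. Expected payoff against C1: 3p + 4(1−p) = −p + 4; against C3: 8p + (-3)(1−p) = 11p − 3.
Setting these equal: −p + 4 = 11p − 3 ⇒ −12p = -7 ⇒ p = 7/12, and the value is (-1)·(7/12) + 4 = 41/12.
For Column: with q = P(C1), equating U's and D's payoffs gives −5q + 8 = 7q − 3 ⇒ q = 11/12.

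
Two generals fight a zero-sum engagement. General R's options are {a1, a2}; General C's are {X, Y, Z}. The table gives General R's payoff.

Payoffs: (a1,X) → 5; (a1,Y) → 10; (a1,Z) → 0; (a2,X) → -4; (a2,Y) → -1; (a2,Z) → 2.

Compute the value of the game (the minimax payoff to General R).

Row minima: a1 → 0, a2 → -4; maximin = 0.
Column maxima: X → 5, Y → 10, Z → 2; minimax = 2.
0 ≠ 2, so there is no saddle point; optimal play is mixed.
Y is strictly dominated by X (it gives General R strictly more in every row), so General C never plays it.
On the remaining 2×2 (a1, a2 vs X, Z):
Let General R play a1 with probability p. Expected payoff against X: 5p + (-4)(1−p) = 9p − 4; against Z: 0p + 2(1−p) = −2p + 2.
Setting these equal: 9p − 4 = −2p + 2 ⇒ 11p = 6 ⇒ p = 6/11, and the value is (9)·(6/11) − 4 = 10/11.
For General C: with q = P(X), equating a1's and a2's payoffs gives 5q = −6q + 2 ⇒ q = 2/11.

10/11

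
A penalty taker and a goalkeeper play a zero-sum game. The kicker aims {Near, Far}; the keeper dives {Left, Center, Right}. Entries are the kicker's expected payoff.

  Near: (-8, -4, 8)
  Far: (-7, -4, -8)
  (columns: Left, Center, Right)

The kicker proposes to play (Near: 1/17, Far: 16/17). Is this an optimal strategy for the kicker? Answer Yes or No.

Yes

Against Left this mix gives (1/17)·(-8) + (16/17)·(-7) = -120/17.
Against Center this mix gives (1/17)·(-4) + (16/17)·(-4) = -4.
Against Right this mix gives (1/17)·8 + (16/17)·(-8) = -120/17.
All of the keeper's active replies (Left, Right) yield -120/17, and no column does worse for the kicker. The mix makes the keeper indifferent and guarantees -120/17, so it is optimal.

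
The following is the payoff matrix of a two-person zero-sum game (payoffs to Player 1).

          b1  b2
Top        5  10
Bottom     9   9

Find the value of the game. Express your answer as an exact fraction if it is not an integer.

9

Row minima: Top → 5, Bottom → 9; maximin = 9.
Column maxima: b1 → 9, b2 → 10; minimax = 9.
Since maximin = minimax = 9, there is a saddle point and the value is 9.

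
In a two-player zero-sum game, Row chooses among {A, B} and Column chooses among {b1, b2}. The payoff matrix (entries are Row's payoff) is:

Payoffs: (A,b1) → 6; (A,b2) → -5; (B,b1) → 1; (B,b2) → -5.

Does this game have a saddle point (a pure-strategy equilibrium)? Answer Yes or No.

Row minima: A → -5, B → -5; maximin = -5.
Column maxima: b1 → 6, b2 → -5; minimax = -5.
maximin = minimax = -5, so a saddle point exists.

Yes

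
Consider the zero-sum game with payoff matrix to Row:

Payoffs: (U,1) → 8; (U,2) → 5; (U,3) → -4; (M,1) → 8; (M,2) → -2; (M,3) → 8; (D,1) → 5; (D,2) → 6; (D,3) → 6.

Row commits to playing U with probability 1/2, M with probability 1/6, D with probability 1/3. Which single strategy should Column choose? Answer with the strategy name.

3

If Column plays 1, Row's expected payoff is (1/2)·8 + (1/6)·8 + (1/3)·5 = 7.
If Column plays 2, Row's expected payoff is (1/2)·5 + (1/6)·(-2) + (1/3)·6 = 25/6.
If Column plays 3, Row's expected payoff is (1/2)·(-4) + (1/6)·8 + (1/3)·6 = 4/3.
Column minimizes Row's payoff; the smallest is 4/3, so the best response is 3.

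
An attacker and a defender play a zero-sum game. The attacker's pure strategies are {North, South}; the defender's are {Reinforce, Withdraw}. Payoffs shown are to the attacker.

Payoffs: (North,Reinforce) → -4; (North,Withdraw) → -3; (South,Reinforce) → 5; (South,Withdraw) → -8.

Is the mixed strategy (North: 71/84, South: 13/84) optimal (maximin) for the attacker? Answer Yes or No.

Against Reinforce this mix gives (71/84)·(-4) + (13/84)·5 = -73/28.
Against Withdraw this mix gives (71/84)·(-3) + (13/84)·(-8) = -317/84.
The defender will play Withdraw, holding the attacker to -317/84. Shifting weight toward the row that does better against Withdraw would raise this floor (the equalizing mix achieves -47/14 against both Withdraw and Reinforce), so the proposed strategy is not optimal.

No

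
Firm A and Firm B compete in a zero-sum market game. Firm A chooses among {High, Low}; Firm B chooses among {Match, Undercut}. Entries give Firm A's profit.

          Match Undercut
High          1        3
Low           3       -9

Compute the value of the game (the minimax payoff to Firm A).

Row minima: High → 1, Low → -9; maximin = 1.
Column maxima: Match → 3, Undercut → 3; minimax = 3.
1 ≠ 3, so there is no saddle point; optimal play is mixed.
Let Firm A play High with probability p. Expected payoff against Match: 1p + 3(1−p) = −2p + 3; against Undercut: 3p + (-9)(1−p) = 12p − 9.
Setting these equal: −2p + 3 = 12p − 9 ⇒ −14p = -12 ⇒ p = 6/7, and the value is (-2)·(6/7) + 3 = 9/7.
For Firm B: with q = P(Match), equating High's and Low's payoffs gives −2q + 3 = 12q − 9 ⇒ q = 6/7.

9/7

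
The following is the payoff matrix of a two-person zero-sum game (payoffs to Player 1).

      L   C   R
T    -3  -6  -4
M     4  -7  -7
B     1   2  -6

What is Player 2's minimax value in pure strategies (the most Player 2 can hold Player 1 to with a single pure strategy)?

Column maxima: L → 4, C → 2, R → -4.
The smallest of these is -4.

-4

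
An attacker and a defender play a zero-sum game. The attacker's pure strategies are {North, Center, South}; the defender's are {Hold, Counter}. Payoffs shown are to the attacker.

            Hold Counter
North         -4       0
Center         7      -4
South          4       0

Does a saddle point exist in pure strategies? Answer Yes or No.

Row minima: North → -4, Center → -4, South → 0; maximin = 0.
Column maxima: Hold → 7, Counter → 0; minimax = 0.
maximin = minimax = 0, so a saddle point exists.

Yes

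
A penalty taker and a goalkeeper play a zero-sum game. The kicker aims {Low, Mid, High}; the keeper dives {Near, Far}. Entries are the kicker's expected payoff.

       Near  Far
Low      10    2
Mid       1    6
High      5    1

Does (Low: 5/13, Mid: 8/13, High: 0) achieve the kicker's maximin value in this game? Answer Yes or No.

Yes

Against Near this mix gives (5/13)·10 + (8/13)·1 = 58/13.
Against Far this mix gives (5/13)·2 + (8/13)·6 = 58/13.
All of the keeper's active replies (Near, Far) yield 58/13, and no column does worse for the kicker. The mix makes the keeper indifferent and guarantees 58/13, so it is optimal.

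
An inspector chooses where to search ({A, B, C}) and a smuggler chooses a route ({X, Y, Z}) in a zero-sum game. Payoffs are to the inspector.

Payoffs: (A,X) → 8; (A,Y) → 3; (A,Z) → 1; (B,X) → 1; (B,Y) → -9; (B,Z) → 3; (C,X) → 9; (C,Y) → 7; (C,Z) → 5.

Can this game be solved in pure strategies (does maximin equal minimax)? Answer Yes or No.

Row minima: A → 1, B → -9, C → 5; maximin = 5.
Column maxima: X → 9, Y → 7, Z → 5; minimax = 5.
maximin = minimax = 5, so a saddle point exists.

Yes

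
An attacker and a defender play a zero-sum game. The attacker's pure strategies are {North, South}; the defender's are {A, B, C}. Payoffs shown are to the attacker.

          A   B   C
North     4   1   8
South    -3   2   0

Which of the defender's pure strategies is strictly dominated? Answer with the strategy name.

A holds the attacker's payoff strictly below C in every row: 4 < 8, -3 < 0.
So C is strictly dominated for the defender.

C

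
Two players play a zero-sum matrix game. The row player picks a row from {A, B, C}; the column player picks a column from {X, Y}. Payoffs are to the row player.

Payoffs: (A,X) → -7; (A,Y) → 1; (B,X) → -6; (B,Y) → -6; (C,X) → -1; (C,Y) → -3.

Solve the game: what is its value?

-11/5

Row minima: A → -7, B → -6, C → -3; maximin = -3.
Column maxima: X → -1, Y → 1; minimax = -1.
-3 ≠ -1, so there is no saddle point; optimal play is mixed.
B is strictly dominated by C, so the row player never plays it.
On the remaining 2×2 (A, C vs X, Y):
Let the row player play A with probability p. Expected payoff against X: (-7)p + (-1)(1−p) = −6p − 1; against Y: 1p + (-3)(1−p) = 4p − 3.
Setting these equal: −6p − 1 = 4p − 3 ⇒ −10p = -2 ⇒ p = 1/5, and the value is (-6)·(1/5) − 1 = -11/5.
For the column player: with q = P(X), equating A's and C's payoffs gives −8q + 1 = 2q − 3 ⇒ q = 2/5.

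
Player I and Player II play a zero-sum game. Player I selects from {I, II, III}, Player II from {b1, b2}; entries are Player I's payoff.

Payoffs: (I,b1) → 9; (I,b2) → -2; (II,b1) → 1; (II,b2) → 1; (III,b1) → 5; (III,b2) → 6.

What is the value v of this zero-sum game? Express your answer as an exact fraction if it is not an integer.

Row minima: I → -2, II → 1, III → 5; maximin = 5.
Column maxima: b1 → 9, b2 → 6; minimax = 6.
5 ≠ 6, so there is no saddle point; optimal play is mixed.
II is strictly dominated by III, so Player I never plays it.
On the remaining 2×2 (I, III vs b1, b2):
Let Player I play I with probability p. Expected payoff against b1: 9p + 5(1−p) = 4p + 5; against b2: (-2)p + 6(1−p) = −8p + 6.
Setting these equal: 4p + 5 = −8p + 6 ⇒ 12p = 1 ⇒ p = 1/12, and the value is (4)·(1/12) + 5 = 16/3.
For Player II: with q = P(b1), equating I's and III's payoffs gives 11q − 2 = −q + 6 ⇒ q = 2/3.

16/3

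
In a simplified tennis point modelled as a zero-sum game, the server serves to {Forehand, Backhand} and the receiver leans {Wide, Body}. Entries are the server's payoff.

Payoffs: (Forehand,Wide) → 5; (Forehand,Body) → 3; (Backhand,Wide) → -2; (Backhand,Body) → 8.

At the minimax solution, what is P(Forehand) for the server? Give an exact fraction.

Row minima: Forehand → 3, Backhand → -2; maximin = 3.
Column maxima: Wide → 5, Body → 8; minimax = 5.
3 ≠ 5, so there is no saddle point; optimal play is mixed.
Let the server play Forehand with probability p. Expected payoff against Wide: 5p + (-2)(1−p) = 7p − 2; against Body: 3p + 8(1−p) = −5p + 8.
Setting these equal: 7p − 2 = −5p + 8 ⇒ 12p = 10 ⇒ p = 5/6, and the value is (7)·(5/6) − 2 = 23/6.
For the receiver: with q = P(Wide), equating Forehand's and Backhand's payoffs gives 2q + 3 = −10q + 8 ⇒ q = 5/12.

5/6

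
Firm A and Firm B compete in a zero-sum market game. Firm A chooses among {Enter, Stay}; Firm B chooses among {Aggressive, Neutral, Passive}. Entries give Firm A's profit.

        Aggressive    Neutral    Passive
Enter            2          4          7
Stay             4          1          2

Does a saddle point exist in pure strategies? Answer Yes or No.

Row minima: Enter → 2, Stay → 1; maximin = 2.
Column maxima: Aggressive → 4, Neutral → 4, Passive → 7; minimax = 4.
2 ≠ 4, so no pure-strategy equilibrium exists.

No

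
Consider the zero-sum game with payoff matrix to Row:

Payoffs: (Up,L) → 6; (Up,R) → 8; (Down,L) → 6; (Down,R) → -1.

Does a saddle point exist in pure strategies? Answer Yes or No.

Row minima: Up → 6, Down → -1; maximin = 6.
Column maxima: L → 6, R → 8; minimax = 6.
maximin = minimax = 6, so a saddle point exists.

Yes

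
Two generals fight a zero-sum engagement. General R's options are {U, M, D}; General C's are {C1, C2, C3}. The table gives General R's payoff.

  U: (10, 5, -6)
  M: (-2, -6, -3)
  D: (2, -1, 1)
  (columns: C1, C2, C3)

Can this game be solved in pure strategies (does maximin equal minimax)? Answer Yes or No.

No

Row minima: U → -6, M → -6, D → -1; maximin = -1.
Column maxima: C1 → 10, C2 → 5, C3 → 1; minimax = 1.
-1 ≠ 1, so no pure-strategy equilibrium exists.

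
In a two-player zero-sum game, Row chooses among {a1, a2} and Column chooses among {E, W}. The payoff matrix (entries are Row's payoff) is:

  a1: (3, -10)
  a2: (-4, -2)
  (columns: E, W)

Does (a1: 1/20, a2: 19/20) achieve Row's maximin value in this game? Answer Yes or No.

No

Against E this mix gives (1/20)·3 + (19/20)·(-4) = -73/20.
Against W this mix gives (1/20)·(-10) + (19/20)·(-2) = -12/5.
Column will play E, holding Row to -73/20. Shifting weight toward the row that does better against E would raise this floor (the equalizing mix achieves -46/15 against both E and W), so the proposed strategy is not optimal.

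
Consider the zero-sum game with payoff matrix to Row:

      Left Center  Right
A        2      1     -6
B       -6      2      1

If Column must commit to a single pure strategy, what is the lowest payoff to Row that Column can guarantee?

Column maxima: Left → 2, Center → 2, Right → 1.
The smallest of these is 1.

1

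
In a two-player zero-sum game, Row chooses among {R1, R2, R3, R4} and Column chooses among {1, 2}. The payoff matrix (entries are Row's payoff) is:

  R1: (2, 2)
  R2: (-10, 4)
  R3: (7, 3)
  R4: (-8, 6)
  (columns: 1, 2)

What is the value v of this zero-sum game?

11/3

Row minima: R1 → 2, R2 → -10, R3 → 3, R4 → -8; maximin = 3.
Column maxima: 1 → 7, 2 → 6; minimax = 6.
3 ≠ 6, so there is no saddle point; optimal play is mixed.
R1 is strictly dominated by R3, so Row never plays it.
R2 is strictly dominated by R4, so Row never plays it.
On the remaining 2×2 (R3, R4 vs 1, 2):
Let Row play R3 with probability p. Expected payoff against 1: 7p + (-8)(1−p) = 15p − 8; against 2: 3p + 6(1−p) = −3p + 6.
Setting these equal: 15p − 8 = −3p + 6 ⇒ 18p = 14 ⇒ p = 7/9, and the value is (15)·(7/9) − 8 = 11/3.
For Column: with q = P(1), equating R3's and R4's payoffs gives 4q + 3 = −14q + 6 ⇒ q = 1/6.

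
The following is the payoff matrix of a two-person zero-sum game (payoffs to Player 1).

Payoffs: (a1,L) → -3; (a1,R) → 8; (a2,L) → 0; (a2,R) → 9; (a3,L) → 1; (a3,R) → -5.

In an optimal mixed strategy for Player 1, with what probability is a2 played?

Row minima: a1 → -3, a2 → 0, a3 → -5; maximin = 0.
Column maxima: L → 1, R → 9; minimax = 1.
0 ≠ 1, so there is no saddle point; optimal play is mixed.
a1 is strictly dominated by a2, so Player 1 never plays it.
On the remaining 2×2 (a2, a3 vs L, R):
Let Player 1 play a2 with probability p. Expected payoff against L: 0p + 1(1−p) = −p + 1; against R: 9p + (-5)(1−p) = 14p − 5.
Setting these equal: −p + 1 = 14p − 5 ⇒ −15p = -6 ⇒ p = 2/5, and the value is (-1)·(2/5) + 1 = 3/5.
For Player 2: with q = P(L), equating a2's and a3's payoffs gives −9q + 9 = 6q − 5 ⇒ q = 14/15.

2/5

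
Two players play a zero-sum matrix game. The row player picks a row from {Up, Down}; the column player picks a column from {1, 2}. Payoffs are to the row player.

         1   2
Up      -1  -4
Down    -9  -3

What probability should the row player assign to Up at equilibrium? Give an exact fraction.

Row minima: Up → -4, Down → -9; maximin = -4.
Column maxima: 1 → -1, 2 → -3; minimax = -3.
-4 ≠ -3, so there is no saddle point; optimal play is mixed.
Let the row player play Up with probability p. Expected payoff against 1: (-1)p + (-9)(1−p) = 8p − 9; against 2: (-4)p + (-3)(1−p) = −p − 3.
Setting these equal: 8p − 9 = −p − 3 ⇒ 9p = 6 ⇒ p = 2/3, and the value is (8)·(2/3) − 9 = -11/3.
For the column player: with q = P(1), equating Up's and Down's payoffs gives 3q − 4 = −6q − 3 ⇒ q = 1/9.

2/3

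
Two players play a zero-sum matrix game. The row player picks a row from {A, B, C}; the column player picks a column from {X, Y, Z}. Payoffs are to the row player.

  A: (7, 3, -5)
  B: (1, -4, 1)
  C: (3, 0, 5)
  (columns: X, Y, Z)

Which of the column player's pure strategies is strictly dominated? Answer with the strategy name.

Y holds the row player's payoff strictly below X in every row: 3 < 7, -4 < 1, 0 < 3.
So X is strictly dominated for the column player.

X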